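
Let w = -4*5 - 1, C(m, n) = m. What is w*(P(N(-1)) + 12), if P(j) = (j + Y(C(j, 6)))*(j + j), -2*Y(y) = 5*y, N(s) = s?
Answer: -189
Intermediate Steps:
Y(y) = -5*y/2
w = -21 (w = -20 - 1 = -21)
P(j) = -3*j**2 (P(j) = (j - 5*j/2)*(j + j) = (-3*j/2)*(2*j) = -3*j**2)
w*(P(N(-1)) + 12) = -21*(-3*(-1)**2 + 12) = -21*(-3*1 + 12) = -21*(-3 + 12) = -21*9 = -189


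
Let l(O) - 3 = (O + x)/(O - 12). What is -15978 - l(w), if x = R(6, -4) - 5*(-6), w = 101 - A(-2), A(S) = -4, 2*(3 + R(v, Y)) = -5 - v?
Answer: -2972719/186 ≈ -15982.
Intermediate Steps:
R(v, Y) = -11/2 - v/2 (R(v, Y) = -3 + (-5 - v)/2 = -3 + (-5/2 - v/2) = -11/2 - v/2)
w = 105 (w = 101 - 1*(-4) = 101 + 4 = 105)
x = 43/2 (x = (-11/2 - 1/2*6) - 5*(-6) = (-11/2 - 3) + 30 = -17/2 + 30 = 43/2 ≈ 21.500)
l(O) = 3 + (43/2 + O)/(-12 + O) (l(O) = 3 + (O + 43/2)/(O - 12) = 3 + (43/2 + O)/(-12 + O))
-15978 - l(w) = -15978 - (-29 + 8*105)/(2*(-12 + 105)) = -15978 - (-29 + 840)/(2*93) = -15978 - 811/(2*93) = -15978 - 1*811/186 = -15978 - 811/186 = -2972719/186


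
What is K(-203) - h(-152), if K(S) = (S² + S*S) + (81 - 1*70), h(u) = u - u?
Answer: 82429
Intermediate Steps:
h(u) = 0
K(S) = 11 + 2*S² (K(S) = (S² + S²) + (81 - 70) = 2*S² + 11 = 11 + 2*S²)
K(-203) - h(-152) = (11 + 2*(-203)²) - 1*0 = (11 + 2*41209) + 0 = (11 + 82418) + 0 = 82429 + 0 = 82429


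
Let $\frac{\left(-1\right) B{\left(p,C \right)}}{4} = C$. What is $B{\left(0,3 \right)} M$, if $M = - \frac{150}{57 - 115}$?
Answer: $- \frac{900}{29} \approx -31.034$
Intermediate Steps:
$B{\left(p,C \right)} = - 4 C$
$M = \frac{75}{29}$ ($M = - \frac{150}{57 - 115} = - \frac{150}{-58} = \left(-150\right) \left(- \frac{1}{58}\right) = \frac{75}{29} \approx 2.5862$)
$B{\left(0,3 \right)} M = \left(-4\right) 3 \cdot \frac{75}{29} = \left(-12\right) \frac{75}{29} = - \frac{900}{29}$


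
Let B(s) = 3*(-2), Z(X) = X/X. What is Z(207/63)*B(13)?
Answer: -6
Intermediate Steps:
Z(X) = 1
B(s) = -6
Z(207/63)*B(13) = 1*(-6) = -6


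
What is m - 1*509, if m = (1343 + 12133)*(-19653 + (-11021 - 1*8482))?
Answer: -527666765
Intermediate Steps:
m = -527666256 (m = 13476*(-19653 + (-11021 - 8482)) = 13476*(-19653 - 19503) = 13476*(-39156) = -527666256)
m - 1*509 = -527666256 - 1*509 = -527666256 - 509 = -527666765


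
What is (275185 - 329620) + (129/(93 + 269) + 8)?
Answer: -19702445/362 ≈ -54427.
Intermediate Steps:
(275185 - 329620) + (129/(93 + 269) + 8) = -54435 + (129/362 + 8) = -54435 + 3025/362 = -19702445/362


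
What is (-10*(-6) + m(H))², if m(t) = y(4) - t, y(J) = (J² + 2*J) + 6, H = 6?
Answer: 7056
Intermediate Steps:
y(J) = 6 + J² + 2*J
m(t) = 30 - t (m(t) = (6 + 4² + 2*4) - t = (6 + 16 + 8) - t = 30 - t)
(-10*(-6) + m(H))² = (-10*(-6) + (30 - 1*6))² = (60 + (30 - 6))² = (60 + 24)² = 84² = 7056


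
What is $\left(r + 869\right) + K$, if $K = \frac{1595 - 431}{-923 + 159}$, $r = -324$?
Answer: $\frac{103804}{191} \approx 543.48$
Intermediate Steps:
$K = - \frac{291}{191}$ ($K = \frac{1164}{-764} = 1164 \left(- \frac{1}{764}\right) = - \frac{291}{191} \approx -1.5236$)
$\left(r + 869\right) + K = \left(-324 + 869\right) - \frac{291}{191} = 545 - \frac{291}{191} = \frac{103804}{191}$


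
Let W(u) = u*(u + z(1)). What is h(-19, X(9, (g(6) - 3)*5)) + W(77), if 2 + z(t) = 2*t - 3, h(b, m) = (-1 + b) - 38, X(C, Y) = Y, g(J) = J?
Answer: 5640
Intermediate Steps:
h(b, m) = -39 + b
z(t) = -5 + 2*t (z(t) = -2 + (2*t - 3) = -2 + (-3 + 2*t) = -5 + 2*t)
W(u) = u*(-3 + u) (W(u) = u*(u + (-5 + 2*1)) = u*(u + (-5 + 2)) = u*(u - 3) = u*(-3 + u))
h(-19, X(9, (g(6) - 3)*5)) + W(77) = (-39 - 19) + 77*(-3 + 77) = -58 + 77*74 = -58 + 5698 = 5640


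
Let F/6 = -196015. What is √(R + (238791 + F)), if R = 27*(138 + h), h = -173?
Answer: 2*I*√234561 ≈ 968.63*I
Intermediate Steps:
R = -945 (R = 27*(138 - 173) = 27*(-35) = -945)
F = -1176090 (F = 6*(-196015) = -1176090)
√(R + (238791 + F)) = √(-945 + (238791 - 1176090)) = √(-945 - 937299) = √(-938244) = 2*I*√234561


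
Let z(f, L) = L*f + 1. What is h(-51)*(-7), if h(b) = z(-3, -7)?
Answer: -154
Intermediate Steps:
z(f, L) = 1 + L*f
h(b) = 22 (h(b) = 1 - 7*(-3) = 1 + 21 = 22)
h(-51)*(-7) = 22*(-7) = -154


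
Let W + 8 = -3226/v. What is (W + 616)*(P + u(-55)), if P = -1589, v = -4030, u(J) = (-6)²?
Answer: -1905116349/2015 ≈ -9.4547e+5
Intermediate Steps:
u(J) = 36
W = -14507/2015 (W = -8 - 3226/(-4030) = -8 - 3226*(-1/4030) = -8 + 1613/2015 = -14507/2015 ≈ -7.1995)
(W + 616)*(P + u(-55)) = (-14507/2015 + 616)*(-1589 + 36) = (1226733/2015)*(-1553) = -1905116349/2015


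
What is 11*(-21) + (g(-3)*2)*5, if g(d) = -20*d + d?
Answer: 339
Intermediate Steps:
g(d) = -19*d (g(d) = -20*d + d = -19*d)
11*(-21) + (g(-3)*2)*5 = 11*(-21) + (-19*(-3)*2)*5 = -231 + (57*2)*5 = -231 + 114*5 = -231 + 570 = 339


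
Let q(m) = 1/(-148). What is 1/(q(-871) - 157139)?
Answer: -148/23256573 ≈ -6.3638e-6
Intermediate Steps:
q(m) = -1/148
1/(q(-871) - 157139) = 1/(-1/148 - 157139) = 1/(-23256573/148) = -148/23256573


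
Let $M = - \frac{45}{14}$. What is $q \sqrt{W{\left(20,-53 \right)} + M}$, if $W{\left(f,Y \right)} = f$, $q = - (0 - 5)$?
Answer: $\frac{5 \sqrt{3290}}{14} \approx 20.485$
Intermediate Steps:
$q = 5$ ($q = - (0 - 5) = \left(-1\right) \left(-5\right) = 5$)
$M = - \frac{45}{14}$ ($M = \left(-45\right) \frac{1}{14} = - \frac{45}{14} \approx -3.2143$)
$q \sqrt{W{\left(20,-53 \right)} + M} = 5 \sqrt{20 - \frac{45}{14}} = 5 \sqrt{\frac{235}{14}} = 5 \frac{\sqrt{3290}}{14} = \frac{5 \sqrt{3290}}{14}$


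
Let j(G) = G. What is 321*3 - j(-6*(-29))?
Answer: 789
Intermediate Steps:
321*3 - j(-6*(-29)) = 321*3 - (-6)*(-29) = 963 - 1*174 = 963 - 174 = 789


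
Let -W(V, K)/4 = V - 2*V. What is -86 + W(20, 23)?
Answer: -6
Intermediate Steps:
W(V, K) = 4*V (W(V, K) = -4*(V - 2*V) = -(-4)*V = 4*V)
-86 + W(20, 23) = -86 + 4*20 = -86 + 80 = -6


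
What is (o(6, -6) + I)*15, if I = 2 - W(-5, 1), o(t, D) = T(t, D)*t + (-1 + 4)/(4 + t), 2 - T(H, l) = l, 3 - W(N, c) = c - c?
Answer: 1419/2 ≈ 709.50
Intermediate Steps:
W(N, c) = 3 (W(N, c) = 3 - (c - c) = 3 - 1*0 = 3 + 0 = 3)
T(H, l) = 2 - l
o(t, D) = 3/(4 + t) + t*(2 - D) (o(t, D) = (2 - D)*t + (-1 + 4)/(4 + t) = t*(2 - D) + 3/(4 + t) = 3/(4 + t) + t*(2 - D))
I = -1 (I = 2 - 1*3 = 2 - 3 = -1)
(o(6, -6) + I)*15 = ((3 + 6**2*(2 - 1*(-6)) - 4*6*(-2 - 6))/(4 + 6) - 1)*15 = ((3 + 36*(2 + 6) - 4*6*(-8))/10 - 1)*15 = ((3 + 36*8 + 192)/10 - 1)*15 = ((3 + 288 + 192)/10 - 1)*15 = ((1/10)*483 - 1)*15 = (483/10 - 1)*15 = (473/10)*15 = 1419/2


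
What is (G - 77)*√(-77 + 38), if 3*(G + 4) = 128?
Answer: -115*I*√39/3 ≈ -239.39*I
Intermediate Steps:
G = 116/3 (G = -4 + (⅓)*128 = -4 + 128/3 = 116/3 ≈ 38.667)
(G - 77)*√(-77 + 38) = (116/3 - 77)*√(-77 + 38) = -115*I*√39/3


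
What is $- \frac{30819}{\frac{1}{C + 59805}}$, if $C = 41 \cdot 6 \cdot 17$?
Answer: $-1972015353$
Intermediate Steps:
$C = 4182$ ($C = 246 \cdot 17 = 4182$)
$- \frac{30819}{\frac{1}{C + 59805}} = - \frac{30819}{\frac{1}{4182 + 59805}} = - \frac{30819}{\frac{1}{63987}} = - 30819 \frac{1}{\frac{1}{63987}} = \left(-30819\right) 63987 = -1972015353$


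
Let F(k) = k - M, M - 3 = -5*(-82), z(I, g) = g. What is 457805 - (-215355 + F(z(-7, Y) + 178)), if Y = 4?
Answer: 673391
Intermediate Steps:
M = 413 (M = 3 - 5*(-82) = 3 + 410 = 413)
F(k) = -413 + k (F(k) = k - 1*413 = k - 413 = -413 + k)
457805 - (-215355 + F(z(-7, Y) + 178)) = 457805 - (-215355 + (-413 + (4 + 178))) = 457805 - (-215355 + (-413 + 182)) = 457805 - (-215355 - 231) = 457805 - 1*(-215586) = 457805 + 215586 = 673391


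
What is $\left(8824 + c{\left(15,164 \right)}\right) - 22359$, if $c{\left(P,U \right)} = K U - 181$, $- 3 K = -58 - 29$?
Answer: $-8960$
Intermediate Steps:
$K = 29$ ($K = - \frac{-58 - 29}{3} = \left(- \frac{1}{3}\right) \left(-87\right) = 29$)
$c{\left(P,U \right)} = -181 + 29 U$ ($c{\left(P,U \right)} = 29 U - 181 = -181 + 29 U$)
$\left(8824 + c{\left(15,164 \right)}\right) - 22359 = \left(8824 + \left(-181 + 29 \cdot 164\right)\right) - 22359 = \left(8824 + \left(-181 + 4756\right)\right) - 22359 = \left(8824 + 4575\right) - 22359 = 13399 - 22359 = -8960$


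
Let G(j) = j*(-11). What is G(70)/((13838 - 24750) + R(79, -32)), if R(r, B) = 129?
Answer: 770/10783 ≈ 0.071409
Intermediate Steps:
G(j) = -11*j
G(70)/((13838 - 24750) + R(79, -32)) = (-11*70)/((13838 - 24750) + 129) = -770/(-10912 + 129) = -770/(-10783) = -770*(-1/10783) = 770/10783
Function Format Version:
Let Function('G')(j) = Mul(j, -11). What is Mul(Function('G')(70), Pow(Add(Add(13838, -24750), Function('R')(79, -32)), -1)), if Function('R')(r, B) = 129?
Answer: Rational(770, 10783) ≈ 0.071409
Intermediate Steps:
Function('G')(j) = Mul(-11, j)
Mul(Function('G')(70), Pow(Add(Add(13838, -24750), Function('R')(79, -32)), -1)) = Mul(Mul(-11, 70), Pow(Add(Add(13838, -24750), 129), -1)) = Mul(-770, Pow(Add(-10912, 129), -1)) = Mul(-770, Pow(-10783, -1)) = Mul(-770, Rational(-1, 10783)) = Rational(770, 10783)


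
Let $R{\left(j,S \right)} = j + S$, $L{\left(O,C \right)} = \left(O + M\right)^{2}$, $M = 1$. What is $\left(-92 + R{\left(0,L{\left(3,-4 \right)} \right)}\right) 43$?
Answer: $-3268$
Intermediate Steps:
$L{\left(O,C \right)} = \left(1 + O\right)^{2}$ ($L{\left(O,C \right)} = \left(O + 1\right)^{2} = \left(1 + O\right)^{2}$)
$R{\left(j,S \right)} = S + j$
$\left(-92 + R{\left(0,L{\left(3,-4 \right)} \right)}\right) 43 = \left(-92 + \left(\left(1 + 3\right)^{2} + 0\right)\right) 43 = \left(-92 + \left(4^{2} + 0\right)\right) 43 = \left(-92 + \left(16 + 0\right)\right) 43 = \left(-92 + 16\right) 43 = \left(-76\right) 43 = -3268$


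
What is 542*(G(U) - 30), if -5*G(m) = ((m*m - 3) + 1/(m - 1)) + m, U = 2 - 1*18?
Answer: -3565276/85 ≈ -41944.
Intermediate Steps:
U = -16 (U = 2 - 18 = -16)
G(m) = 3/5 - m/5 - m**2/5 - 1/(5*(-1 + m)) (G(m) = -(((m*m - 3) + 1/(m - 1)) + m)/5 = -(((m**2 - 3) + 1/(-1 + m)) + m)/5 = -(((-3 + m**2) + 1/(-1 + m)) + m)/5 = -((-3 + m**2 + 1/(-1 + m)) + m)/5 = -(-3 + m + m**2 + 1/(-1 + m))/5 = 3/5 - m/5 - m**2/5 - 1/(5*(-1 + m)))
542*(G(U) - 30) = 542*((-4 - 1*(-16)**3 + 4*(-16))/(5*(-1 - 16)) - 30) = 542*((1/5)*(-4 - 1*(-4096) - 64)/(-17) - 30) = 542*((1/5)*(-1/17)*(-4 + 4096 - 64) - 30) = 542*((1/5)*(-1/17)*4028 - 30) = 542*(-4028/85 - 30) = 542*(-6578/85) = -3565276/85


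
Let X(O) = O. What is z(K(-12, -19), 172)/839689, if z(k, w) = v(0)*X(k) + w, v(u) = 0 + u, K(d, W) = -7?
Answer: 172/839689 ≈ 0.00020484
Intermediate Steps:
v(u) = u
z(k, w) = w (z(k, w) = 0*k + w = 0 + w = w)
z(K(-12, -19), 172)/839689 = 172/839689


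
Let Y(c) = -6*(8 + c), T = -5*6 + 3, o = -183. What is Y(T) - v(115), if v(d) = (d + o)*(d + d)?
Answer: 15754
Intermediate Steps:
T = -27 (T = -30 + 3 = -27)
v(d) = 2*d*(-183 + d) (v(d) = (d - 183)*(d + d) = (-183 + d)*(2*d) = 2*d*(-183 + d))
Y(c) = -48 - 6*c
Y(T) - v(115) = (-48 - 6*(-27)) - 2*115*(-183 + 115) = (-48 + 162) - 2*115*(-68) = 114 - 1*(-15640) = 114 + 15640 = 15754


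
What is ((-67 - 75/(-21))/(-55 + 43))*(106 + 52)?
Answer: 5846/7 ≈ 835.14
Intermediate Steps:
((-67 - 75/(-21))/(-55 + 43))*(106 + 52) = ((-67 - 75*(-1/21))/(-12))*158 = ((-67 + 25/7)*(-1/12))*158 = -444/7*(-1/12)*158 = (37/7)*158 = 5846/7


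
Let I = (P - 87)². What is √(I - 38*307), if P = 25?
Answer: I*√7822 ≈ 88.442*I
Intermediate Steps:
I = 3844 (I = (25 - 87)² = (-62)² = 3844)
√(I - 38*307) = √(3844 - 38*307) = √(3844 - 11666) = √(-7822) = I*√7822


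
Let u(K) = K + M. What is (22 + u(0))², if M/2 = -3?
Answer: 256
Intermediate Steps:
M = -6 (M = 2*(-3) = -6)
u(K) = -6 + K (u(K) = K - 6 = -6 + K)
(22 + u(0))² = (22 + (-6 + 0))² = (22 - 6)² = 16² = 256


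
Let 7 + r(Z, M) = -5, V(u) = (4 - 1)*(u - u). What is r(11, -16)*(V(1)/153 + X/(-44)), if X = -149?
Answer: -447/11 ≈ -40.636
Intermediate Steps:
V(u) = 0 (V(u) = 3*0 = 0)
r(Z, M) = -12 (r(Z, M) = -7 - 5 = -12)
r(11, -16)*(V(1)/153 + X/(-44)) = -12*(0/153 - 149/(-44)) = -12*(0*(1/153) - 149*(-1/44)) = -12*(0 + 149/44) = -12*149/44 = -447/11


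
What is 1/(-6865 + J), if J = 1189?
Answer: -1/5676 ≈ -0.00017618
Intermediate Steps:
1/(-6865 + J) = 1/(-6865 + 1189) = 1/(-5676) = -1/5676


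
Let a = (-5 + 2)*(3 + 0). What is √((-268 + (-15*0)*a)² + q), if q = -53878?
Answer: 3*√1994 ≈ 133.96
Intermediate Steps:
a = -9 (a = -3*3 = -9)
√((-268 + (-15*0)*a)² + q) = √((-268 - 15*0*(-9))² - 53878) = √((-268 - 5*0*(-9))² - 53878) = √((-268 + 0*(-9))² - 53878) = √((-268 + 0)² - 53878) = √((-268)² - 53878) = √(71824 - 53878) = √17946 = 3*√1994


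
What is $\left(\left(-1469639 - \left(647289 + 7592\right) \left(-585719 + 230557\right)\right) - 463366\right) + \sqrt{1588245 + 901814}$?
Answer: $232586912717 + 11 \sqrt{20579} \approx 2.3259 \cdot 10^{11}$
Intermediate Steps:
$\left(\left(-1469639 - \left(647289 + 7592\right) \left(-585719 + 230557\right)\right) - 463366\right) + \sqrt{1588245 + 901814} = \left(\left(-1469639 - 654881 \left(-355162\right)\right) - 463366\right) + \sqrt{2490059} = \left(\left(-1469639 - -232588845722\right) - 463366\right) + 11 \sqrt{20579} = \left(\left(-1469639 + 232588845722\right) - 463366\right) + 11 \sqrt{20579} = \left(232587376083 - 463366\right) + 11 \sqrt{20579} = 232586912717 + 11 \sqrt{20579}$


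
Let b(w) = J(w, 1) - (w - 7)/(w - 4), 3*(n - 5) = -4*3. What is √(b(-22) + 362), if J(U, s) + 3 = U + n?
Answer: √227734/26 ≈ 18.354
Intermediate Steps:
n = 1 (n = 5 + (-4*3)/3 = 5 + (⅓)*(-12) = 5 - 4 = 1)
J(U, s) = -2 + U (J(U, s) = -3 + (U + 1) = -3 + (1 + U) = -2 + U)
b(w) = -2 + w - (-7 + w)/(-4 + w) (b(w) = (-2 + w) - (w - 7)/(w - 4) = (-2 + w) - (-7 + w)/(-4 + w) = -2 + w - (-7 + w)/(-4 + w))
√(b(-22) + 362) = √((15 + (-22)² - 7*(-22))/(-4 - 22) + 362) = √((15 + 484 + 154)/(-26) + 362) = √(-1/26*653 + 362) = √(-653/26 + 362) = √(8759/26) = √227734/26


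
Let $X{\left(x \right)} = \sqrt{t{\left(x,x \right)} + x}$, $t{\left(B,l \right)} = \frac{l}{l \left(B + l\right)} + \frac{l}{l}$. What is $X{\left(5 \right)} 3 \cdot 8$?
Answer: $\frac{12 \sqrt{610}}{5} \approx 59.276$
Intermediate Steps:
$t{\left(B,l \right)} = 1 + \frac{1}{B + l}$ ($t{\left(B,l \right)} = l \frac{1}{l \left(B + l\right)} + 1 = \frac{1}{B + l} + 1 = 1 + \frac{1}{B + l}$)
$X{\left(x \right)} = \sqrt{x + \frac{1 + 2 x}{2 x}}$ ($X{\left(x \right)} = \sqrt{\frac{1 + x + x}{x + x} + x} = \sqrt{\frac{1 + 2 x}{2 x} + x} = \sqrt{x + \frac{1 + 2 x}{2 x}}$)
$X{\left(5 \right)} 3 \cdot 8 = \frac{\sqrt{4 + \frac{2}{5} + 4 \cdot 5}}{2} \cdot 3 \cdot 8 = \frac{\sqrt{4 + 2 \cdot \frac{1}{5} + 20}}{2} \cdot 3 \cdot 8 = \frac{\sqrt{4 + \frac{2}{5} + 20}}{2} \cdot 3 \cdot 8 = \frac{\sqrt{\frac{122}{5}}}{2} \cdot 3 \cdot 8 = \frac{\frac{1}{5} \sqrt{610}}{2} \cdot 3 \cdot 8 = \frac{\sqrt{610}}{10} \cdot 3 \cdot 8 = \frac{3 \sqrt{610}}{10} \cdot 8 = \frac{12 \sqrt{610}}{5}$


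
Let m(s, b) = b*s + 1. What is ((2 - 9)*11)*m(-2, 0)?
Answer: -77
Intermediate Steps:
m(s, b) = 1 + b*s
((2 - 9)*11)*m(-2, 0) = ((2 - 9)*11)*(1 + 0*(-2)) = (-7*11)*(1 + 0) = -77*1 = -77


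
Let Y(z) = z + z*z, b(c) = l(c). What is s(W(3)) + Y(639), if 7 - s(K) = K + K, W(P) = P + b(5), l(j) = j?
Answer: 408951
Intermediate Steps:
b(c) = c
W(P) = 5 + P (W(P) = P + 5 = 5 + P)
Y(z) = z + z²
s(K) = 7 - 2*K (s(K) = 7 - (K + K) = 7 - 2*K)
s(W(3)) + Y(639) = (7 - 2*(5 + 3)) + 639*(1 + 639) = (7 - 2*8) + 639*640 = (7 - 16) + 408960 = -9 + 408960 = 408951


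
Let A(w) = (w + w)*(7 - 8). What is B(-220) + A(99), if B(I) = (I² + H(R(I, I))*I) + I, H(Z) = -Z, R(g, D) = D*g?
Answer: 10695982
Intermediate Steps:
A(w) = -2*w (A(w) = (2*w)*(-1) = -2*w)
B(I) = I + I² - I³ (B(I) = (I² + (-I*I)*I) + I = (I² + (-I²)*I) + I = (I² - I³) + I = I + I² - I³)
B(-220) + A(99) = -220*(1 - 220 - 1*(-220)²) - 2*99 = -220*(1 - 220 - 1*48400) - 198 = -220*(1 - 220 - 48400) - 198 = -220*(-48619) - 198 = 10696180 - 198 = 10695982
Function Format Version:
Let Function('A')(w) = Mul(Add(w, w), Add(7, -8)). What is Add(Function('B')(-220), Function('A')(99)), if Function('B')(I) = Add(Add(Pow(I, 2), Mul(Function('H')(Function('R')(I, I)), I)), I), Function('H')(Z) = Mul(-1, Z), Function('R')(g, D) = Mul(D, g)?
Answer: 10695982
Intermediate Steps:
Function('A')(w) = Mul(-2, w) (Function('A')(w) = Mul(Mul(2, w), -1) = Mul(-2, w))
Function('B')(I) = Add(I, Pow(I, 2), Mul(-1, Pow(I, 3))) (Function('B')(I) = Add(Add(Pow(I, 2), Mul(Mul(-1, Mul(I, I)), I)), I) = Add(Add(Pow(I, 2), Mul(Mul(-1, Pow(I, 2)), I)), I) = Add(Add(Pow(I, 2), Mul(-1, Pow(I, 3))), I) = Add(I, Pow(I, 2), Mul(-1, Pow(I, 3))))
Add(Function('B')(-220), Function('A')(99)) = Add(Mul(-220, Add(1, -220, Mul(-1, Pow(-220, 2)))), Mul(-2, 99)) = Add(Mul(-220, Add(1, -220, Mul(-1, 48400))), -198) = Add(Mul(-220, Add(1, -220, -48400)), -198) = Add(Mul(-220, -48619), -198) = Add(10696180, -198) = 10695982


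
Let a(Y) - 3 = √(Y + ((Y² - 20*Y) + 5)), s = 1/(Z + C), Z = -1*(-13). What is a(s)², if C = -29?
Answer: (48 + √1585)²/256 ≈ 30.121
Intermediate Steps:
Z = 13
s = -1/16 (s = 1/(13 - 29) = 1/(-16) = -1/16 ≈ -0.062500)
a(Y) = 3 + √(5 + Y² - 19*Y) (a(Y) = 3 + √(Y + ((Y² - 20*Y) + 5)) = 3 + √(Y + (5 + Y² - 20*Y)) = 3 + √(5 + Y² - 19*Y))
a(s)² = (3 + √(5 + (-1/16)² - 19*(-1/16)))² = (3 + √(5 + 1/256 + 19/16))² = (3 + √(1585/256))² = (3 + √1585/16)²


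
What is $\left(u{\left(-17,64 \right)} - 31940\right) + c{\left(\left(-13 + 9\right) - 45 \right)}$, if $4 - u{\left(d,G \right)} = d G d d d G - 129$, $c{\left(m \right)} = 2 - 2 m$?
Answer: $-342133723$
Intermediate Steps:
$u{\left(d,G \right)} = 133 - G^{2} d^{4}$ ($u{\left(d,G \right)} = 4 - \left(d G d d d G - 129\right) = 4 - \left(G d d d d G - 129\right) = 4 - \left(G d^{2} d d G - 129\right) = 4 - \left(G d^{3} d G - 129\right) = 4 - \left(G d^{4} G - 129\right) = 4 - \left(G^{2} d^{4} - 129\right) = 4 - \left(-129 + G^{2} d^{4}\right) = 133 - G^{2} d^{4}$)
$\left(u{\left(-17,64 \right)} - 31940\right) + c{\left(\left(-13 + 9\right) - 45 \right)} = \left(\left(133 - 64^{2} \left(-17\right)^{4}\right) - 31940\right) - \left(-2 + 2 \left(\left(-13 + 9\right) - 45\right)\right) = \left(\left(133 - 4096 \cdot 83521\right) - 31940\right) - \left(-2 + 2 \left(-4 - 45\right)\right) = \left(\left(133 - 342102016\right) - 31940\right) + \left(2 - -98\right) = \left(-342101883 - 31940\right) + \left(2 + 98\right) = -342133823 + 100 = -342133723$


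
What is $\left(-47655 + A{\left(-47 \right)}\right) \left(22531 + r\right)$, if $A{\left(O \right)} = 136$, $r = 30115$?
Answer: $-2501685274$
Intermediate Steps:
$\left(-47655 + A{\left(-47 \right)}\right) \left(22531 + r\right) = \left(-47655 + 136\right) \left(22531 + 30115\right) = \left(-47519\right) 52646 = -2501685274$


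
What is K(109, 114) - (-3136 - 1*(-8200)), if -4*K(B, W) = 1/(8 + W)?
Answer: -2471233/488 ≈ -5064.0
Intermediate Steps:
K(B, W) = -1/(4*(8 + W))
K(109, 114) - (-3136 - 1*(-8200)) = -1/(32 + 4*114) - (-3136 - 1*(-8200)) = -1/(32 + 456) - (-3136 + 8200) = -1/488 - 1*5064 = -1*1/488 - 5064 = -1/488 - 5064 = -2471233/488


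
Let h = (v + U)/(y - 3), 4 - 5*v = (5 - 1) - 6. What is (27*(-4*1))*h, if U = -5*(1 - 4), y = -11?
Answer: 4374/35 ≈ 124.97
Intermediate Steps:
v = 6/5 (v = ⅘ - ((5 - 1) - 6)/5 = ⅘ - (4 - 6)/5 = ⅘ - ⅕*(-2) = ⅘ + ⅖ = 6/5 ≈ 1.2000)
U = 15 (U = -5*(-3) = 15)
h = -81/70 (h = (6/5 + 15)/(-11 - 3) = (81/5)/(-14) = (81/5)*(-1/14) = -81/70 ≈ -1.1571)
(27*(-4*1))*h = (27*(-4*1))*(-81/70) = (27*(-4))*(-81/70) = -108*(-81/70) = 4374/35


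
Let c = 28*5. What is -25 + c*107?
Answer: 14955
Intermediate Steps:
c = 140
-25 + c*107 = -25 + 140*107 = -25 + 14980 = 14955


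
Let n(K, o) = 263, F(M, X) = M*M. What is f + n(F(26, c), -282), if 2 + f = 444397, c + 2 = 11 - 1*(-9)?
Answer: 444658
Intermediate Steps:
c = 18 (c = -2 + (11 - 1*(-9)) = -2 + (11 + 9) = -2 + 20 = 18)
f = 444395 (f = -2 + 444397 = 444395)
F(M, X) = M²
f + n(F(26, c), -282) = 444395 + 263 = 444658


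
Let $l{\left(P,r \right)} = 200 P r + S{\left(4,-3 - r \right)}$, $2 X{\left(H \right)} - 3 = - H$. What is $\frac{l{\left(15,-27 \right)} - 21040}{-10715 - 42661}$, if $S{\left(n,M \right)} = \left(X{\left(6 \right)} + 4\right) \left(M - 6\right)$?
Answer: $\frac{101995}{53376} \approx 1.9109$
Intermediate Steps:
$X{\left(H \right)} = \frac{3}{2} - \frac{H}{2}$ ($X{\left(H \right)} = \frac{3}{2} + \frac{\left(-1\right) H}{2} = \frac{3}{2} - \frac{H}{2}$)
$S{\left(n,M \right)} = -15 + \frac{5 M}{2}$ ($S{\left(n,M \right)} = \left(\left(\frac{3}{2} - 3\right) + 4\right) \left(M - 6\right) = \left(\left(\frac{3}{2} - 3\right) + 4\right) \left(-6 + M\right) = \left(- \frac{3}{2} + 4\right) \left(-6 + M\right) = \frac{5 \left(-6 + M\right)}{2} = -15 + \frac{5 M}{2}$)
$l{\left(P,r \right)} = - \frac{45}{2} - \frac{5 r}{2} + 200 P r$ ($l{\left(P,r \right)} = 200 P r + \left(-15 + \frac{5 \left(-3 - r\right)}{2}\right) = 200 P r - \left(\frac{45}{2} + \frac{5 r}{2}\right) = - \frac{45}{2} - \frac{5 r}{2} + 200 P r$)
$\frac{l{\left(15,-27 \right)} - 21040}{-10715 - 42661} = \frac{\left(- \frac{45}{2} - - \frac{135}{2} + 200 \cdot 15 \left(-27\right)\right) - 21040}{-10715 - 42661} = \frac{\left(- \frac{45}{2} + \frac{135}{2} - 81000\right) - 21040}{-53376} = \left(-80955 - 21040\right) \left(- \frac{1}{53376}\right) = \left(-101995\right) \left(- \frac{1}{53376}\right) = \frac{101995}{53376}$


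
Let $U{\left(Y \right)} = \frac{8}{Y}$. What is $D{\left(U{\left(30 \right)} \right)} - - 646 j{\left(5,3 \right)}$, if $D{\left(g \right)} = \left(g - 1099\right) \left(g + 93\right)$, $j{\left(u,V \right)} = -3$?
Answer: $- \frac{23492969}{225} \approx -1.0441 \cdot 10^{5}$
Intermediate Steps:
$D{\left(g \right)} = \left(-1099 + g\right) \left(93 + g\right)$
$D{\left(U{\left(30 \right)} \right)} - - 646 j{\left(5,3 \right)} = \left(-102207 + \left(\frac{8}{30}\right)^{2} - 1006 \cdot \frac{8}{30}\right) - \left(-646\right) \left(-3\right) = \left(-102207 + \left(8 \cdot \frac{1}{30}\right)^{2} - 1006 \cdot 8 \cdot \frac{1}{30}\right) - 1938 = \left(-102207 + \left(\frac{4}{15}\right)^{2} - \frac{4024}{15}\right) - 1938 = \left(-102207 + \frac{16}{225} - \frac{4024}{15}\right) - 1938 = - \frac{23056919}{225} - 1938 = - \frac{23492969}{225}$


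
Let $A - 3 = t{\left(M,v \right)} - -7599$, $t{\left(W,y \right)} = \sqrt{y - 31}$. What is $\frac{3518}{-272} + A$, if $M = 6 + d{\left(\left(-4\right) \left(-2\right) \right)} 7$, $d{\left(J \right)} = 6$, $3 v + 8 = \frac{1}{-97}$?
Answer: $\frac{1032113}{136} + \frac{i \sqrt{316802}}{97} \approx 7589.1 + 5.8026 i$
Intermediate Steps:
$v = - \frac{259}{97}$ ($v = - \frac{8}{3} + \frac{1}{3 \left(-97\right)} = - \frac{8}{3} + \frac{1}{3} \left(- \frac{1}{97}\right) = - \frac{8}{3} - \frac{1}{291} = - \frac{259}{97} \approx -2.6701$)
$M = 48$ ($M = 6 + 6 \cdot 7 = 6 + 42 = 48$)
$t{\left(W,y \right)} = \sqrt{-31 + y}$
$A = 7602 + \frac{i \sqrt{316802}}{97}$ ($A = 3 + \left(\sqrt{-31 - \frac{259}{97}} - -7599\right) = 3 + \left(\sqrt{- \frac{3266}{97}} + 7599\right) = 3 + \left(\frac{i \sqrt{316802}}{97} + 7599\right) = 3 + \left(7599 + \frac{i \sqrt{316802}}{97}\right) = 7602 + \frac{i \sqrt{316802}}{97} \approx 7602.0 + 5.8026 i$)
$\frac{3518}{-272} + A = \frac{3518}{-272} + \left(7602 + \frac{i \sqrt{316802}}{97}\right) = 3518 \left(- \frac{1}{272}\right) + \left(7602 + \frac{i \sqrt{316802}}{97}\right) = - \frac{1759}{136} + \left(7602 + \frac{i \sqrt{316802}}{97}\right) = \frac{1032113}{136} + \frac{i \sqrt{316802}}{97}$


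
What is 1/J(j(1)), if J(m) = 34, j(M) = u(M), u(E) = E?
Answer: 1/34 ≈ 0.029412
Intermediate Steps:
j(M) = M
1/J(j(1)) = 1/34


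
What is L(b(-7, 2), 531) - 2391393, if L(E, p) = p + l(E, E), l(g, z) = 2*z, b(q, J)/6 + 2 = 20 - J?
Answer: -2390670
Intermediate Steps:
b(q, J) = 108 - 6*J (b(q, J) = -12 + 6*(20 - J) = -12 + (120 - 6*J) = 108 - 6*J)
L(E, p) = p + 2*E
L(b(-7, 2), 531) - 2391393 = (531 + 2*(108 - 6*2)) - 2391393 = (531 + 2*(108 - 12)) - 2391393 = (531 + 2*96) - 2391393 = (531 + 192) - 2391393 = 723 - 2391393 = -2390670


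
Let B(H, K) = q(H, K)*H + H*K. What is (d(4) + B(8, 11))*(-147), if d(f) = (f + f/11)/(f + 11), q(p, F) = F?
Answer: -1425312/55 ≈ -25915.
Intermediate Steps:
B(H, K) = 2*H*K (B(H, K) = K*H + H*K = H*K + H*K = 2*H*K)
d(f) = 12*f/(11*(11 + f)) (d(f) = (f + f*(1/11))/(11 + f) = (f + f/11)/(11 + f) = (12*f/11)/(11 + f) = 12*f/(11*(11 + f)))
(d(4) + B(8, 11))*(-147) = ((12/11)*4/(11 + 4) + 2*8*11)*(-147) = ((12/11)*4/15 + 176)*(-147) = ((12/11)*4*(1/15) + 176)*(-147) = (16/55 + 176)*(-147) = (9696/55)*(-147) = -1425312/55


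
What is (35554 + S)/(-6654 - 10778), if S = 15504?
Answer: -25529/8716 ≈ -2.9290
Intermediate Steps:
(35554 + S)/(-6654 - 10778) = (35554 + 15504)/(-6654 - 10778) = 51058/(-17432) = 51058*(-1/17432) = -25529/8716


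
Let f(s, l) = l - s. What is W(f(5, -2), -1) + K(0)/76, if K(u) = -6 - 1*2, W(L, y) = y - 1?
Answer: -40/19 ≈ -2.1053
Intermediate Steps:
W(L, y) = -1 + y
K(u) = -8 (K(u) = -6 - 2 = -8)
W(f(5, -2), -1) + K(0)/76 = (-1 - 1) - 8/76 = -2 - 8*1/76 = -2 - 2/19 = -40/19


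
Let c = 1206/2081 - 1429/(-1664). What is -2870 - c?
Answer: -9943170613/3462784 ≈ -2871.4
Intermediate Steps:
c = 4980533/3462784 (c = 1206*(1/2081) - 1429*(-1/1664) = 1206/2081 + 1429/1664 = 4980533/3462784 ≈ 1.4383)
-2870 - c = -2870 - 1*4980533/3462784 = -2870 - 4980533/3462784 = -9943170613/3462784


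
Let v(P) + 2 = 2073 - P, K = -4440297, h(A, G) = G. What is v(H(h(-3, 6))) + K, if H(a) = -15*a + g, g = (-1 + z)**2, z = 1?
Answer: -4438136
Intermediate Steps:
g = 0 (g = (-1 + 1)**2 = 0**2 = 0)
H(a) = -15*a (H(a) = -15*a + 0 = -15*a)
v(P) = 2071 - P (v(P) = -2 + (2073 - P) = 2071 - P)
v(H(h(-3, 6))) + K = (2071 - (-15)*6) - 4440297 = (2071 - 1*(-90)) - 4440297 = (2071 + 90) - 4440297 = 2161 - 4440297 = -4438136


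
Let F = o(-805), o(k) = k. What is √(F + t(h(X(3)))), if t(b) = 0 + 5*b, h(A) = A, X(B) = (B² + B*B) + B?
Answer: 10*I*√7 ≈ 26.458*I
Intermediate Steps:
X(B) = B + 2*B² (X(B) = (B² + B²) + B = 2*B² + B = B + 2*B²)
F = -805
t(b) = 5*b
√(F + t(h(X(3)))) = √(-805 + 5*(3*(1 + 2*3))) = √(-805 + 5*(3*(1 + 6))) = √(-805 + 5*(3*7)) = √(-805 + 5*21) = √(-805 + 105) = √(-700) = 10*I*√7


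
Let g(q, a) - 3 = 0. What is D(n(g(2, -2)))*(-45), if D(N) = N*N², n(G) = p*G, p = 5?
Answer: -151875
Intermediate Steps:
g(q, a) = 3 (g(q, a) = 3 + 0 = 3)
n(G) = 5*G
D(N) = N³
D(n(g(2, -2)))*(-45) = (5*3)³*(-45) = 15³*(-45) = 3375*(-45) = -151875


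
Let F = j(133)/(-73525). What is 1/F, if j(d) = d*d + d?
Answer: -73525/17822 ≈ -4.1255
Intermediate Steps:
j(d) = d + d² (j(d) = d² + d = d + d²)
F = -17822/73525 (F = (133*(1 + 133))/(-73525) = (133*134)*(-1/73525) = 17822*(-1/73525) = -17822/73525 ≈ -0.24239)
1/F = 1/(-17822/73525) = -73525/17822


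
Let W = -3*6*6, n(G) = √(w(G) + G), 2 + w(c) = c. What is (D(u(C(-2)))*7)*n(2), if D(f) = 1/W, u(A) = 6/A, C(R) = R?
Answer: -7*√2/108 ≈ -0.091662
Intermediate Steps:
w(c) = -2 + c
n(G) = √(-2 + 2*G) (n(G) = √((-2 + G) + G) = √(-2 + 2*G))
W = -108 (W = -18*6 = -108)
D(f) = -1/108 (D(f) = 1/(-108) = -1/108)
(D(u(C(-2)))*7)*n(2) = (-1/108*7)*√(-2 + 2*2) = -7*√(-2 + 4)/108 = -7*√2/108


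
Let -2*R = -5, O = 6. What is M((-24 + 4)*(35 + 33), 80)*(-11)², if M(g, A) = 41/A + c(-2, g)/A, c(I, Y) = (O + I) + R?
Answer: 2299/32 ≈ 71.844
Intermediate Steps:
R = 5/2 (R = -½*(-5) = 5/2 ≈ 2.5000)
c(I, Y) = 17/2 + I (c(I, Y) = (6 + I) + 5/2 = 17/2 + I)
M(g, A) = 95/(2*A) (M(g, A) = 41/A + (17/2 - 2)/A = 41/A + 13/(2*A) = 95/(2*A))
M((-24 + 4)*(35 + 33), 80)*(-11)² = ((95/2)/80)*(-11)² = ((95/2)*(1/80))*121 = (19/32)*121 = 2299/32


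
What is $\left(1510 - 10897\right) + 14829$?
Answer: $5442$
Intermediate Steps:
$\left(1510 - 10897\right) + 14829 = -9387 + 14829 = 5442$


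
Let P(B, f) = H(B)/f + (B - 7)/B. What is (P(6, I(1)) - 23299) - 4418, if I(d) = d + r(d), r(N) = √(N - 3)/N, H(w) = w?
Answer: (-166303*√2 + 166267*I)/(6*(√2 - I)) ≈ -27715.0 - 2.8284*I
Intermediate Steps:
r(N) = √(-3 + N)/N
I(d) = d + √(-3 + d)/d
P(B, f) = B/f + (-7 + B)/B (P(B, f) = B/f + (B - 7)/B = B/f + (-7 + B)/B)
(P(6, I(1)) - 23299) - 4418 = ((1 - 7/6 + 6/(1 + √(-3 + 1)/1)) - 23299) - 4418 = ((1 - 7*⅙ + 6/(1 + 1*√(-2))) - 23299) - 4418 = ((1 - 7/6 + 6/(1 + 1*(I*√2))) - 23299) - 4418 = ((1 - 7/6 + 6/(1 + I*√2)) - 23299) - 4418 = ((-⅙ + 6/(1 + I*√2)) - 23299) - 4418 = (-139795/6 + 6/(1 + I*√2)) - 4418 = -166303/6 + 6/(1 + I*√2)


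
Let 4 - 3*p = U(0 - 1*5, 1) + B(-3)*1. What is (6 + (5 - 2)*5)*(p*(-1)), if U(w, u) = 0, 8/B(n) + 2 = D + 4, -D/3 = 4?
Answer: -168/5 ≈ -33.600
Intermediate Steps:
D = -12 (D = -3*4 = -12)
B(n) = -⅘ (B(n) = 8/(-2 + (-12 + 4)) = 8/(-2 - 8) = 8/(-10) = 8*(-⅒) = -⅘)
p = 8/5 (p = 4/3 - (0 - ⅘*1)/3 = 4/3 - (0 - ⅘)/3 = 4/3 - ⅓*(-⅘) = 4/3 + 4/15 = 8/5 ≈ 1.6000)
(6 + (5 - 2)*5)*(p*(-1)) = (6 + (5 - 2)*5)*((8/5)*(-1)) = (6 + 3*5)*(-8/5) = (6 + 15)*(-8/5) = 21*(-8/5) = -168/5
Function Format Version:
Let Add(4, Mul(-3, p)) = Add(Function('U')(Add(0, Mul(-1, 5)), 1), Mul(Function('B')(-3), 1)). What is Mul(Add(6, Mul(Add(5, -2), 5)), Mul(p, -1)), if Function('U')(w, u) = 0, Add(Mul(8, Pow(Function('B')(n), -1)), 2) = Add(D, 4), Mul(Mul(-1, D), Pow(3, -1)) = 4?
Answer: Rational(-168, 5) ≈ -33.600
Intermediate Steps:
D = -12 (D = Mul(-3, 4) = -12)
Function('B')(n) = Rational(-4, 5) (Function('B')(n) = Mul(8, Pow(Add(-2, Add(-12, 4)), -1)) = Mul(8, Pow(Add(-2, -8), -1)) = Mul(8, Pow(-10, -1)) = Mul(8, Rational(-1, 10)) = Rational(-4, 5))
p = Rational(8, 5) (p = Add(Rational(4, 3), Mul(Rational(-1, 3), Add(0, Mul(Rational(-4, 5), 1)))) = Add(Rational(4, 3), Mul(Rational(-1, 3), Add(0, Rational(-4, 5)))) = Add(Rational(4, 3), Mul(Rational(-1, 3), Rational(-4, 5))) = Add(Rational(4, 3), Rational(4, 15)) = Rational(8, 5) ≈ 1.6000)
Mul(Add(6, Mul(Add(5, -2), 5)), Mul(p, -1)) = Mul(Add(6, Mul(Add(5, -2), 5)), Mul(Rational(8, 5), -1)) = Mul(Add(6, Mul(3, 5)), Rational(-8, 5)) = Mul(Add(6, 15), Rational(-8, 5)) = Mul(21, Rational(-8, 5)) = Rational(-168, 5)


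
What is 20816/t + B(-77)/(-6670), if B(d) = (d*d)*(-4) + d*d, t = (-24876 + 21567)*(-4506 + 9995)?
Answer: 322928234767/121147883670 ≈ 2.6656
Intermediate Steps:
t = -18163101 (t = -3309*5489 = -18163101)
B(d) = -3*d² (B(d) = d²*(-4) + d² = -4*d² + d² = -3*d²)
20816/t + B(-77)/(-6670) = 20816/(-18163101) - 3*(-77)²/(-6670) = 20816*(-1/18163101) - 3*5929*(-1/6670) = -20816/18163101 - 17787*(-1/6670) = -20816/18163101 + 17787/6670 = 322928234767/121147883670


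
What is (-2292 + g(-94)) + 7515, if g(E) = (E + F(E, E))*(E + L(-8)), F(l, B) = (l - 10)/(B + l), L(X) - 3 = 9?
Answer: 605625/47 ≈ 12886.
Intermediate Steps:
L(X) = 12 (L(X) = 3 + 9 = 12)
F(l, B) = (-10 + l)/(B + l)
g(E) = (12 + E)*(E + (-10 + E)/(2*E)) (g(E) = (E + (-10 + E)/(E + E))*(E + 12) = (E + (-10 + E)/((2*E)))*(12 + E) = (E + (1/(2*E))*(-10 + E))*(12 + E) = (E + (-10 + E)/(2*E))*(12 + E) = (12 + E)*(E + (-10 + E)/(2*E)))
(-2292 + g(-94)) + 7515 = (-2292 + (1 + (-94)**2 - 60/(-94) + (25/2)*(-94))) + 7515 = (-2292 + (1 + 8836 - 60*(-1/94) - 1175)) + 7515 = (-2292 + (1 + 8836 + 30/47 - 1175)) + 7515 = (-2292 + 360144/47) + 7515 = 252420/47 + 7515 = 605625/47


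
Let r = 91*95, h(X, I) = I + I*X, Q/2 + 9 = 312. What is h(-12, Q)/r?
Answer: -6666/8645 ≈ -0.77108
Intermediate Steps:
Q = 606 (Q = -18 + 2*312 = -18 + 624 = 606)
r = 8645
h(-12, Q)/r = (606*(1 - 12))/8645 = (606*(-11))*(1/8645) = -6666*1/8645 = -6666/8645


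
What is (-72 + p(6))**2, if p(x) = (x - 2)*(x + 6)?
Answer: 576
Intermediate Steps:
p(x) = (-2 + x)*(6 + x)
(-72 + p(6))**2 = (-72 + (-12 + 6**2 + 4*6))**2 = (-72 + (-12 + 36 + 24))**2 = (-72 + 48)**2 = (-24)**2 = 576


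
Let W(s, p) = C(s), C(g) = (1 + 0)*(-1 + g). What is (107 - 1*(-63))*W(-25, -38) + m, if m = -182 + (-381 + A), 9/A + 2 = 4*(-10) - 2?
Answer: -219261/44 ≈ -4983.2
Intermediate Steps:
C(g) = -1 + g (C(g) = 1*(-1 + g) = -1 + g)
A = -9/44 (A = 9/(-2 + (4*(-10) - 2)) = 9/(-2 + (-40 - 2)) = 9/(-2 - 42) = 9/(-44) = 9*(-1/44) = -9/44 ≈ -0.20455)
W(s, p) = -1 + s
m = -24781/44 (m = -182 + (-381 - 9/44) = -182 - 16773/44 = -24781/44 ≈ -563.20)
(107 - 1*(-63))*W(-25, -38) + m = (107 - 1*(-63))*(-1 - 25) - 24781/44 = (107 + 63)*(-26) - 24781/44 = 170*(-26) - 24781/44 = -4420 - 24781/44 = -219261/44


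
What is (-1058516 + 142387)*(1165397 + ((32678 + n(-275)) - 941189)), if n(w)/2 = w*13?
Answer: -228790391944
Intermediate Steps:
n(w) = 26*w (n(w) = 2*(w*13) = 2*(13*w) = 26*w)
(-1058516 + 142387)*(1165397 + ((32678 + n(-275)) - 941189)) = (-1058516 + 142387)*(1165397 + ((32678 + 26*(-275)) - 941189)) = -916129*(1165397 + ((32678 - 7150) - 941189)) = -916129*(1165397 + (25528 - 941189)) = -916129*(1165397 - 915661) = -916129*249736 = -228790391944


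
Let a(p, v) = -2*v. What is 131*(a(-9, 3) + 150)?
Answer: 18864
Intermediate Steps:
131*(a(-9, 3) + 150) = 131*(-2*3 + 150) = 131*(-6 + 150) = 131*144 = 18864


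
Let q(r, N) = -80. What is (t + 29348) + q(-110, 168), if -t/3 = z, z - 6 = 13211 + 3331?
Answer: -20376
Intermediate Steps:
z = 16548 (z = 6 + (13211 + 3331) = 6 + 16542 = 16548)
t = -49644 (t = -3*16548 = -49644)
(t + 29348) + q(-110, 168) = (-49644 + 29348) - 80 = -20296 - 80 = -20376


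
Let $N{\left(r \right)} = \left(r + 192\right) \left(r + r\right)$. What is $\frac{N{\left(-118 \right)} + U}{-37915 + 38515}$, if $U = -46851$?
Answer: $- \frac{12863}{120} \approx -107.19$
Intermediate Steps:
$N{\left(r \right)} = 2 r \left(192 + r\right)$ ($N{\left(r \right)} = \left(192 + r\right) 2 r = 2 r \left(192 + r\right)$)
$\frac{N{\left(-118 \right)} + U}{-37915 + 38515} = \frac{2 \left(-118\right) \left(192 - 118\right) - 46851}{-37915 + 38515} = \frac{2 \left(-118\right) 74 - 46851}{600} = \left(-17464 - 46851\right) \frac{1}{600} = \left(-64315\right) \frac{1}{600} = - \frac{12863}{120}$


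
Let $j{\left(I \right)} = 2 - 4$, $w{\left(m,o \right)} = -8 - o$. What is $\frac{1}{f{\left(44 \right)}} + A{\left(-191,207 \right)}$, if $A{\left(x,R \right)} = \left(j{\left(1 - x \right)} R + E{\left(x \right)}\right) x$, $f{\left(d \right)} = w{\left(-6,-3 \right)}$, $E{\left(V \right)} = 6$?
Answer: $\frac{389639}{5} \approx 77928.0$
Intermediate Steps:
$f{\left(d \right)} = -5$ ($f{\left(d \right)} = -8 - -3 = -8 + 3 = -5$)
$j{\left(I \right)} = -2$
$A{\left(x,R \right)} = x \left(6 - 2 R\right)$ ($A{\left(x,R \right)} = \left(- 2 R + 6\right) x = \left(6 - 2 R\right) x = x \left(6 - 2 R\right)$)
$\frac{1}{f{\left(44 \right)}} + A{\left(-191,207 \right)} = \frac{1}{-5} + 2 \left(-191\right) \left(3 - 207\right) = - \frac{1}{5} + 2 \left(-191\right) \left(3 - 207\right) = - \frac{1}{5} + 2 \left(-191\right) \left(-204\right) = - \frac{1}{5} + 77928 = \frac{389639}{5}$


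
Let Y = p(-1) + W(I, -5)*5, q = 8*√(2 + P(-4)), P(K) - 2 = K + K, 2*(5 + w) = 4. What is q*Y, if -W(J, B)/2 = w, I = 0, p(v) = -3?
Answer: 432*I ≈ 432.0*I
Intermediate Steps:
w = -3 (w = -5 + (½)*4 = -5 + 2 = -3)
W(J, B) = 6 (W(J, B) = -2*(-3) = 6)
P(K) = 2 + 2*K (P(K) = 2 + (K + K) = 2 + 2*K)
q = 16*I (q = 8*√(2 + (2 + 2*(-4))) = 8*√(2 + (2 - 8)) = 8*√(2 - 6) = 8*√(-4) = 8*(2*I) = 16*I ≈ 16.0*I)
Y = 27 (Y = -3 + 6*5 = -3 + 30 = 27)
q*Y = (16*I)*27 = 432*I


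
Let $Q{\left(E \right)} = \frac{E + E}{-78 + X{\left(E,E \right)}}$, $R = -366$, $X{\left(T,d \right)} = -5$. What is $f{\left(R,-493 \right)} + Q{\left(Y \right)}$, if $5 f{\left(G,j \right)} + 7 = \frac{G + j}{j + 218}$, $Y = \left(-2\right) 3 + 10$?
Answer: $- \frac{99478}{114125} \approx -0.87166$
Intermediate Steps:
$Y = 4$ ($Y = -6 + 10 = 4$)
$f{\left(G,j \right)} = - \frac{7}{5} + \frac{G + j}{5 \left(218 + j\right)}$ ($f{\left(G,j \right)} = - \frac{7}{5} + \frac{\left(G + j\right) \frac{1}{j + 218}}{5} = - \frac{7}{5} + \frac{\left(G + j\right) \frac{1}{218 + j}}{5} = - \frac{7}{5} + \frac{\frac{1}{218 + j} \left(G + j\right)}{5} = - \frac{7}{5} + \frac{G + j}{5 \left(218 + j\right)}$)
$Q{\left(E \right)} = - \frac{2 E}{83}$ ($Q{\left(E \right)} = \frac{E + E}{-78 - 5} = \frac{2 E}{-83} = 2 E \left(- \frac{1}{83}\right) = - \frac{2 E}{83}$)
$f{\left(R,-493 \right)} + Q{\left(Y \right)} = \frac{-1526 - 366 - -2958}{5 \left(218 - 493\right)} - \frac{8}{83} = \frac{-1526 - 366 + 2958}{5 \left(-275\right)} - \frac{8}{83} = \frac{1}{5} \left(- \frac{1}{275}\right) 1066 - \frac{8}{83} = - \frac{1066}{1375} - \frac{8}{83} = - \frac{99478}{114125}$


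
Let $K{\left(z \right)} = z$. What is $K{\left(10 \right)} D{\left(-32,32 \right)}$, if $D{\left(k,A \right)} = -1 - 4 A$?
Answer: $-1290$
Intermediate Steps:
$K{\left(10 \right)} D{\left(-32,32 \right)} = 10 \left(-1 - 128\right) = 10 \left(-129\right) = -1290$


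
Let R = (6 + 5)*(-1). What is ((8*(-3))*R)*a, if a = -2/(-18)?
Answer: 88/3 ≈ 29.333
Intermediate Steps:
a = ⅑ (a = -2*(-1/18) = ⅑ ≈ 0.11111)
R = -11 (R = 11*(-1) = -11)
((8*(-3))*R)*a = ((8*(-3))*(-11))*(⅑) = -24*(-11)*(⅑) = 264*(⅑) = 88/3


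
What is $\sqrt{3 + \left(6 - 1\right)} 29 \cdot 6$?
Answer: $348 \sqrt{2} \approx 492.15$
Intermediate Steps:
$\sqrt{3 + \left(6 - 1\right)} 29 \cdot 6 = \sqrt{3 + 5} \cdot 29 \cdot 6 = \sqrt{8} \cdot 29 \cdot 6 = 2 \sqrt{2} \cdot 29 \cdot 6 = 58 \sqrt{2} \cdot 6 = 348 \sqrt{2}$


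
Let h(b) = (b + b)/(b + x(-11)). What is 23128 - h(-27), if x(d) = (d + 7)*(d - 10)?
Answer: 439450/19 ≈ 23129.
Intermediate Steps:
x(d) = (-10 + d)*(7 + d) (x(d) = (7 + d)*(-10 + d) = (-10 + d)*(7 + d))
h(b) = 2*b/(84 + b) (h(b) = (b + b)/(b + (-70 + (-11)² - 3*(-11))) = (2*b)/(b + (-70 + 121 + 33)) = (2*b)/(b + 84) = (2*b)/(84 + b) = 2*b/(84 + b))
23128 - h(-27) = 23128 - 2*(-27)/(84 - 27) = 23128 - 2*(-27)/57 = 23128 - 1*(-18/19) = 23128 + 18/19 = 439450/19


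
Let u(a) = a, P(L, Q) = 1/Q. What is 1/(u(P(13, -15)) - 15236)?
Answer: -15/228541 ≈ -6.5634e-5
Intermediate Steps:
1/(u(P(13, -15)) - 15236) = 1/(1/(-15) - 15236) = 1/(-1/15 - 15236) = 1/(-228541/15) = -15/228541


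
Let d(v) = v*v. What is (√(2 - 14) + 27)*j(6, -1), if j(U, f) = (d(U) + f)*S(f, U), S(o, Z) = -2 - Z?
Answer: -7560 - 560*I*√3 ≈ -7560.0 - 969.95*I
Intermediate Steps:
d(v) = v²
j(U, f) = (-2 - U)*(f + U²) (j(U, f) = (U² + f)*(-2 - U) = (f + U²)*(-2 - U) = (-2 - U)*(f + U²))
(√(2 - 14) + 27)*j(6, -1) = (√(2 - 14) + 27)*(-(2 + 6)*(-1 + 6²)) = (√(-12) + 27)*(-1*8*(-1 + 36)) = (2*I*√3 + 27)*(-1*8*35) = (27 + 2*I*√3)*(-280) = -7560 - 560*I*√3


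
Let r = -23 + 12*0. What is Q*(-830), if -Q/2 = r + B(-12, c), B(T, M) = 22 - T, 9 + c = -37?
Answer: 18260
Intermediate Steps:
c = -46 (c = -9 - 37 = -46)
r = -23 (r = -23 + 0 = -23)
Q = -22 (Q = -2*(-23 + (22 - 1*(-12))) = -2*(-23 + (22 + 12)) = -2*(-23 + 34) = -2*11 = -22)
Q*(-830) = -22*(-830) = 18260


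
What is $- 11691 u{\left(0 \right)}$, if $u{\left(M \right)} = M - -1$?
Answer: $-11691$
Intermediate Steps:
$u{\left(M \right)} = 1 + M$ ($u{\left(M \right)} = M + 1 = 1 + M$)
$- 11691 u{\left(0 \right)} = - 11691 \left(1 + 0\right) = \left(-11691\right) 1 = -11691$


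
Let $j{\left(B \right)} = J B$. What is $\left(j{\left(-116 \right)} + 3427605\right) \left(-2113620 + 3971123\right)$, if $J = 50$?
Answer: $6356013052915$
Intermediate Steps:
$j{\left(B \right)} = 50 B$
$\left(j{\left(-116 \right)} + 3427605\right) \left(-2113620 + 3971123\right) = \left(50 \left(-116\right) + 3427605\right) \left(-2113620 + 3971123\right) = \left(-5800 + 3427605\right) 1857503 = 3421805 \cdot 1857503 = 6356013052915$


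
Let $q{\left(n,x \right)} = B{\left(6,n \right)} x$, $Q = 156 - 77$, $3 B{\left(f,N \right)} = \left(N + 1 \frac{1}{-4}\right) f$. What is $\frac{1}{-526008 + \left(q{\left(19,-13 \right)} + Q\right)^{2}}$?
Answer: $- \frac{4}{1436543} \approx -2.7845 \cdot 10^{-6}$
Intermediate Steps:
$B{\left(f,N \right)} = \frac{f \left(- \frac{1}{4} + N\right)}{3}$ ($B{\left(f,N \right)} = \frac{\left(N + 1 \frac{1}{-4}\right) f}{3} = \frac{\left(N + 1 \left(- \frac{1}{4}\right)\right) f}{3} = \frac{\left(N - \frac{1}{4}\right) f}{3} = \frac{\left(- \frac{1}{4} + N\right) f}{3} = \frac{f \left(- \frac{1}{4} + N\right)}{3}$)
$Q = 79$
$q{\left(n,x \right)} = x \left(- \frac{1}{2} + 2 n\right)$ ($q{\left(n,x \right)} = \frac{1}{12} \cdot 6 \left(-1 + 4 n\right) x = \left(- \frac{1}{2} + 2 n\right) x = x \left(- \frac{1}{2} + 2 n\right)$)
$\frac{1}{-526008 + \left(q{\left(19,-13 \right)} + Q\right)^{2}} = \frac{1}{-526008 + \left(\frac{1}{2} \left(-13\right) \left(-1 + 4 \cdot 19\right) + 79\right)^{2}} = \frac{1}{-526008 + \left(\frac{1}{2} \left(-13\right) \left(-1 + 76\right) + 79\right)^{2}} = \frac{1}{-526008 + \left(\frac{1}{2} \left(-13\right) 75 + 79\right)^{2}} = \frac{1}{-526008 + \left(- \frac{975}{2} + 79\right)^{2}} = \frac{1}{-526008 + \left(- \frac{817}{2}\right)^{2}} = \frac{1}{-526008 + \frac{667489}{4}} = \frac{1}{- \frac{1436543}{4}} = - \frac{4}{1436543}$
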